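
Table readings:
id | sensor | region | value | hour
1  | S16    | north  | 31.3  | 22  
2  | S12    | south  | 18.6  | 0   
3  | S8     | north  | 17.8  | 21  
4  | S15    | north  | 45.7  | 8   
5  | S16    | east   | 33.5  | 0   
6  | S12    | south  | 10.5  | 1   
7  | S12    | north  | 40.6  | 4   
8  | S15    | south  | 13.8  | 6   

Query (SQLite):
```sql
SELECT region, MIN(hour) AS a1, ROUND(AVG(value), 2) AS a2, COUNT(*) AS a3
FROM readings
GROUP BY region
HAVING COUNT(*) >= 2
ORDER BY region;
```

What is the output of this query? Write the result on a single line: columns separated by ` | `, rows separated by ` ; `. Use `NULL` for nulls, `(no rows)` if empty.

north | 4 | 33.85 | 4 ; south | 0 | 14.3 | 3

Group readings by region.
Per group compute: MIN(hour), ROUND(AVG(value), 2), COUNT(*).
HAVING: drop groups with fewer than 2 rows.
  east: ids {5} → MIN(hour)=0, ROUND(AVG(value), 2)=33.5, COUNT(*)=1
  north: ids {1, 3, 4, 7} → MIN(hour)=4, ROUND(AVG(value), 2)=33.85, COUNT(*)=4
  south: ids {2, 6, 8} → MIN(hour)=0, ROUND(AVG(value), 2)=14.3, COUNT(*)=3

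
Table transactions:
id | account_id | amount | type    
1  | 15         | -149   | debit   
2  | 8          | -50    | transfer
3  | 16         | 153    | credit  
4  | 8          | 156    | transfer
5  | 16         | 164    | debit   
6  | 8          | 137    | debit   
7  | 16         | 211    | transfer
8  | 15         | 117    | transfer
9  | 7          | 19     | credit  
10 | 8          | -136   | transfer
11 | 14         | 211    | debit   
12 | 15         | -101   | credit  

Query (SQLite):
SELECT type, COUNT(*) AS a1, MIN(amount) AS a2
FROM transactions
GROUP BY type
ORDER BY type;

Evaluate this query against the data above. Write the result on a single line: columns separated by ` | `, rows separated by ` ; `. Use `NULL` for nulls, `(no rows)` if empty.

credit | 3 | -101 ; debit | 4 | -149 ; transfer | 5 | -136

Group transactions by type.
Per group compute: COUNT(*), MIN(amount).
  credit: ids {3, 9, 12} → COUNT(*)=3, MIN(amount)=-101
  debit: ids {1, 5, 6, 11} → COUNT(*)=4, MIN(amount)=-149
  transfer: ids {2, 4, 7, 8, 10} → COUNT(*)=5, MIN(amount)=-136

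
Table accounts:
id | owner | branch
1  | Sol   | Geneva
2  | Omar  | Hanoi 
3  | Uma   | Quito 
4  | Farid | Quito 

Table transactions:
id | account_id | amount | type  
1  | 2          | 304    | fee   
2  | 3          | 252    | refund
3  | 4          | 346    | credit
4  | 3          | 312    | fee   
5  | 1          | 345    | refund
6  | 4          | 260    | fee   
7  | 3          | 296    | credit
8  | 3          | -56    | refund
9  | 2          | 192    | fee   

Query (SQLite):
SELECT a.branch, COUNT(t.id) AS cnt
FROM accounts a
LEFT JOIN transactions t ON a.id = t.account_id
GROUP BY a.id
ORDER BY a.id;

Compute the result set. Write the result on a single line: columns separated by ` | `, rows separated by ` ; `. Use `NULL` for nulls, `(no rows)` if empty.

LEFT JOIN keeps every accounts row; unmatched ones get NULL for transactions columns.
Group by accounts.id and compute COUNT(t.id). COUNT(col) of an all-NULL group is 0.
  1: ids {5} → COUNT(t.id)=1
  2: ids {1, 9} → COUNT(t.id)=2
  3: ids {2, 4, 7, 8} → COUNT(t.id)=4
  4: ids {3, 6} → COUNT(t.id)=2

Geneva | 1 ; Hanoi | 2 ; Quito | 4 ; Quito | 2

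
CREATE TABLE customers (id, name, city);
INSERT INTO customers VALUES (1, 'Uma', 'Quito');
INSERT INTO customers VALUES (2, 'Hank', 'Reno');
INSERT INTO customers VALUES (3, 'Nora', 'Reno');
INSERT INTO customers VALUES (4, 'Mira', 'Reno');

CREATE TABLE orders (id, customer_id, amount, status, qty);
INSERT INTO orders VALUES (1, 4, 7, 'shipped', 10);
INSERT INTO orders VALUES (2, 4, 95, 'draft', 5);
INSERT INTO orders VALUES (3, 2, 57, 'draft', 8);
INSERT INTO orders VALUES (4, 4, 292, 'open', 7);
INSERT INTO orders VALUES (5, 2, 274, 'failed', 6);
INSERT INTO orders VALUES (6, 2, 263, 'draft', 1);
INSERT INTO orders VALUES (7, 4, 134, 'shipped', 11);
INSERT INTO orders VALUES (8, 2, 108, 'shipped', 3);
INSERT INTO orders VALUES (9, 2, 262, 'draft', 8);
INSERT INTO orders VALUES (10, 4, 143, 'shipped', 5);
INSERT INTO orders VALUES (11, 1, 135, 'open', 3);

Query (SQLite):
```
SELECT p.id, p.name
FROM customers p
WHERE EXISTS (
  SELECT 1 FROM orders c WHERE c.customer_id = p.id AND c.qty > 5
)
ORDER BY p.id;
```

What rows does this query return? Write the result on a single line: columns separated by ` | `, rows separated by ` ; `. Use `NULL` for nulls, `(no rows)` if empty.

For each customers row, check whether any orders with matching customer_id has qty > 5.
Keep rows where that is true.

2 | Hank ; 4 | Mira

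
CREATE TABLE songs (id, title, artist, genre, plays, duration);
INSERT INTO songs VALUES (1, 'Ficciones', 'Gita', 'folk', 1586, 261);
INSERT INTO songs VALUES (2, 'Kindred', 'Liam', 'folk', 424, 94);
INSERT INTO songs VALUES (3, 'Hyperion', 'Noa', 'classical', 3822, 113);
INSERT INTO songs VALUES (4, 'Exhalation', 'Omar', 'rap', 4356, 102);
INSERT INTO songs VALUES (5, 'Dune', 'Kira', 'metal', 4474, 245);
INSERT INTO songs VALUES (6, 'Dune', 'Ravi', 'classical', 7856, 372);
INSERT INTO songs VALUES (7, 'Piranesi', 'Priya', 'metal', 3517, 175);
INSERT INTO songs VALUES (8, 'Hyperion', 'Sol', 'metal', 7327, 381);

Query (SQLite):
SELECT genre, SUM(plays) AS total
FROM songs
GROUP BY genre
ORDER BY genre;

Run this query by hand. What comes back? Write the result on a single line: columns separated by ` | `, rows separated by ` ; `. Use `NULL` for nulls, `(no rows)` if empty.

Partition songs by genre; compute SUM(plays) within each group.
  classical: ids {3, 6} → SUM(plays)=11678
  folk: ids {1, 2} → SUM(plays)=2010
  metal: ids {5, 7, 8} → SUM(plays)=15318
  rap: ids {4} → SUM(plays)=4356

classical | 11678 ; folk | 2010 ; metal | 15318 ; rap | 4356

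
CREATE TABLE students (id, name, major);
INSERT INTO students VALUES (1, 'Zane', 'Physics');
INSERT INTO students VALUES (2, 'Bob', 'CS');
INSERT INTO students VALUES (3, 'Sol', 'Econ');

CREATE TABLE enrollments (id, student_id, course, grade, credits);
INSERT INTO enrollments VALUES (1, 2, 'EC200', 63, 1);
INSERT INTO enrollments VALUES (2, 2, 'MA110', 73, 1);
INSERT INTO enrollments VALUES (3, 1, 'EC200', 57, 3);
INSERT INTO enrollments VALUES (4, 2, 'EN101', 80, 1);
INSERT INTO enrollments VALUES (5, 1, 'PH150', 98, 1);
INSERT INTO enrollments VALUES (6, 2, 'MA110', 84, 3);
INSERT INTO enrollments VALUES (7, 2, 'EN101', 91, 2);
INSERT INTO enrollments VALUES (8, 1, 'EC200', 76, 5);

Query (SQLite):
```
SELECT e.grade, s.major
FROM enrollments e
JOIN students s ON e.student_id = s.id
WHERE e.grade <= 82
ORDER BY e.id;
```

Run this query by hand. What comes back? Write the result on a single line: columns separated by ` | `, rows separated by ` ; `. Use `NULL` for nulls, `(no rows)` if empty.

Each enrollments row matches the students row where student_id = students.id.
Then keep rows with e.grade <= 82.

63 | CS ; 73 | CS ; 57 | Physics ; 80 | CS ; 76 | Physics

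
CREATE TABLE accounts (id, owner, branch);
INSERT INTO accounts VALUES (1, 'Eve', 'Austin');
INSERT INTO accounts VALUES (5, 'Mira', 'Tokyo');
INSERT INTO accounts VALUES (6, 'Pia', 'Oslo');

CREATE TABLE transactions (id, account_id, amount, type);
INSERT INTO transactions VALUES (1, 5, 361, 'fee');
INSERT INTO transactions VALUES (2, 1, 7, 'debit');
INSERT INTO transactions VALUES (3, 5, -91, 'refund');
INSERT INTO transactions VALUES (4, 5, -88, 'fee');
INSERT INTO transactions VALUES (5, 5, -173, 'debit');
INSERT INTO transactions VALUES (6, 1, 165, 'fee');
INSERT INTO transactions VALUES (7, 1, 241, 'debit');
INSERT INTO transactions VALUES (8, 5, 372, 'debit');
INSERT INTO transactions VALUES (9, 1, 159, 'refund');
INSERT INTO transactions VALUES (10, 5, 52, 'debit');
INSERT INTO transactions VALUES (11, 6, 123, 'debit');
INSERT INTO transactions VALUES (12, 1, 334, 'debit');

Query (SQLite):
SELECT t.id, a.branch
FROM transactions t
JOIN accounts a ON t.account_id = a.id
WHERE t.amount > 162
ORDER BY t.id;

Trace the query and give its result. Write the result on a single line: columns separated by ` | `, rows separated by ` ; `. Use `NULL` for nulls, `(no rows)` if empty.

Each transactions row matches the accounts row where account_id = accounts.id.
Then keep rows with t.amount > 162.

1 | Tokyo ; 6 | Austin ; 7 | Austin ; 8 | Tokyo ; 12 | Austin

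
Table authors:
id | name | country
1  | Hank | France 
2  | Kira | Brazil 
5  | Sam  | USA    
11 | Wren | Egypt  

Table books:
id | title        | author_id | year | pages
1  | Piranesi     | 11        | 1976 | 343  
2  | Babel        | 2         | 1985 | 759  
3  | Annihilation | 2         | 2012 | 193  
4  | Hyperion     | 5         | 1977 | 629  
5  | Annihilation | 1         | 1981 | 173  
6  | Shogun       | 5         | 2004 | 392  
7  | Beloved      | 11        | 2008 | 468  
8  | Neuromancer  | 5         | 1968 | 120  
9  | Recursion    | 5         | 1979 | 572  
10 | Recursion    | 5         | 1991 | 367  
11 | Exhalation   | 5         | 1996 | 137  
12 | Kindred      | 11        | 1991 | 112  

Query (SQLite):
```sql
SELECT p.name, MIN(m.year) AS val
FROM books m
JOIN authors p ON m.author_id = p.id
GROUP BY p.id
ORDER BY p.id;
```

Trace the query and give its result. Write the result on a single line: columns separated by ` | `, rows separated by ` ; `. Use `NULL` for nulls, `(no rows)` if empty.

Join each books row to its authors via author_id.
Group joined rows by authors.id; compute MIN(m.year) per group.
  1: ids {5} → MIN(m.year)=1981
  2: ids {2, 3} → MIN(m.year)=1985
  5: ids {4, 6, 8, 9, 10, 11} → MIN(m.year)=1968
  11: ids {1, 7, 12} → MIN(m.year)=1976

Hank | 1981 ; Kira | 1985 ; Sam | 1968 ; Wren | 1976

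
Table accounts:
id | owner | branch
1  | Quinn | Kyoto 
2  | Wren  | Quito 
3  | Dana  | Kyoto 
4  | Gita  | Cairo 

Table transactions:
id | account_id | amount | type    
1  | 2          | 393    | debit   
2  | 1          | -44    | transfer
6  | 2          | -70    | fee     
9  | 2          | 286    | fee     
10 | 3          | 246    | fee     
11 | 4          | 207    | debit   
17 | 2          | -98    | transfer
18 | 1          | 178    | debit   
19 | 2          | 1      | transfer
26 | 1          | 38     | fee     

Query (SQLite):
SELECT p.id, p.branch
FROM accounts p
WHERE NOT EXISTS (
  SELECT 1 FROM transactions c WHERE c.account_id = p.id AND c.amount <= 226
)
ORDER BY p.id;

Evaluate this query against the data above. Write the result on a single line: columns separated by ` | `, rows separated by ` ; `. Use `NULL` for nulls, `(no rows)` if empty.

3 | Kyoto

For each accounts row, check whether any transactions with matching account_id has amount <= 226.
Keep rows where that is false.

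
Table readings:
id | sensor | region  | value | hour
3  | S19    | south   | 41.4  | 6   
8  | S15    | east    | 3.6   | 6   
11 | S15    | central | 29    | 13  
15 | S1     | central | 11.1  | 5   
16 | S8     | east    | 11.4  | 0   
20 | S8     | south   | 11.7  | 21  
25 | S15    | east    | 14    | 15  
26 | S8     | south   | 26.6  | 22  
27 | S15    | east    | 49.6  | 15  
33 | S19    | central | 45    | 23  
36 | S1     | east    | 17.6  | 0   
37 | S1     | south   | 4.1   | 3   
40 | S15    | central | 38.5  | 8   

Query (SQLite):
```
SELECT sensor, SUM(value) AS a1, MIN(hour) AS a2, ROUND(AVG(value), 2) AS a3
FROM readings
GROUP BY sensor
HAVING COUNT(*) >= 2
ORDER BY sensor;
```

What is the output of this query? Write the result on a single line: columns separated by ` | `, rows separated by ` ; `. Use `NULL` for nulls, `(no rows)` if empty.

S1 | 32.8 | 0 | 10.93 ; S15 | 134.7 | 6 | 26.94 ; S19 | 86.4 | 6 | 43.2 ; S8 | 49.7 | 0 | 16.57

Group readings by sensor.
Per group compute: SUM(value), MIN(hour), ROUND(AVG(value), 2).
HAVING: drop groups with fewer than 2 rows.
  S1: ids {15, 36, 37} → SUM(value)=32.8, MIN(hour)=0, ROUND(AVG(value), 2)=10.93
  S15: ids {8, 11, 25, 27, 40} → SUM(value)=134.7, MIN(hour)=6, ROUND(AVG(value), 2)=26.94
  S19: ids {3, 33} → SUM(value)=86.4, MIN(hour)=6, ROUND(AVG(value), 2)=43.2
  S8: ids {16, 20, 26} → SUM(value)=49.7, MIN(hour)=0, ROUND(AVG(value), 2)=16.57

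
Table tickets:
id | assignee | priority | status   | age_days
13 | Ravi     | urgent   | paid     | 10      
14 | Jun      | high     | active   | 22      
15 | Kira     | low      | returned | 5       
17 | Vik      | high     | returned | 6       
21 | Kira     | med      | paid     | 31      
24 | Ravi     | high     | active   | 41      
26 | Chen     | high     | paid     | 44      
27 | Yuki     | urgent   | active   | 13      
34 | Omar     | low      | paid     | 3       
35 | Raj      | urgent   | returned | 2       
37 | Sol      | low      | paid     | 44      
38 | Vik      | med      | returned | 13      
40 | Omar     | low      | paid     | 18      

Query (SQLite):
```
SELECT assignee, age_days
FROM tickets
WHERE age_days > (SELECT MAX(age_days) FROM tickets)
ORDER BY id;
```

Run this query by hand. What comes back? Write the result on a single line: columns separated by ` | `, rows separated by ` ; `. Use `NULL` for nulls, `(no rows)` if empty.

(no rows)

Scalar subquery: MAX(age_days) over all tickets rows = 44.
Keep rows where age_days > that value.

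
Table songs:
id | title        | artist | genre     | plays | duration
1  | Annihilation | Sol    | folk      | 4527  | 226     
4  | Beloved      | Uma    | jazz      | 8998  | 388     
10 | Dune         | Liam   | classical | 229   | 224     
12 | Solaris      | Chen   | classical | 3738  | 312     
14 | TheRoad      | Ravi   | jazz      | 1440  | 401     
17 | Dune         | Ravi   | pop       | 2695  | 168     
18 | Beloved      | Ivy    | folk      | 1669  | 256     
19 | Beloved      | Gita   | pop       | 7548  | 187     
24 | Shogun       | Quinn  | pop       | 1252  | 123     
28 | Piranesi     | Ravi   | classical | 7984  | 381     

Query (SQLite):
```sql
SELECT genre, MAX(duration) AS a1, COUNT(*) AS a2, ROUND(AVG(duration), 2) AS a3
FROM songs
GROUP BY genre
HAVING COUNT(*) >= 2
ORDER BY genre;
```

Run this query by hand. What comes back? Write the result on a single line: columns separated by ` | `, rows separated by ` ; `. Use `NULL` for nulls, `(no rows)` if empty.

classical | 381 | 3 | 305.67 ; folk | 256 | 2 | 241 ; jazz | 401 | 2 | 394.5 ; pop | 187 | 3 | 159.33

Group songs by genre.
Per group compute: MAX(duration), COUNT(*), ROUND(AVG(duration), 2).
HAVING: drop groups with fewer than 2 rows.
  classical: ids {10, 12, 28} → MAX(duration)=381, COUNT(*)=3, ROUND(AVG(duration), 2)=305.67
  folk: ids {1, 18} → MAX(duration)=256, COUNT(*)=2, ROUND(AVG(duration), 2)=241
  jazz: ids {4, 14} → MAX(duration)=401, COUNT(*)=2, ROUND(AVG(duration), 2)=394.5
  pop: ids {17, 19, 24} → MAX(duration)=187, COUNT(*)=3, ROUND(AVG(duration), 2)=159.33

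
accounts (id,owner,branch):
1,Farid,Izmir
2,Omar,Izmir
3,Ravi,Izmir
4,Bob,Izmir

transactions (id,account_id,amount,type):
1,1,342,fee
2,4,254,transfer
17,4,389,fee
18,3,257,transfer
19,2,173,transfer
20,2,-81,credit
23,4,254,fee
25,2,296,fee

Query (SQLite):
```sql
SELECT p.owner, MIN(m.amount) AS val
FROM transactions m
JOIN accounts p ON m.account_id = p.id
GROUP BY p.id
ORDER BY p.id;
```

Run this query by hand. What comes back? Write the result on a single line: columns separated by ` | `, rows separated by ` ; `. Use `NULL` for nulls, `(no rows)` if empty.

Farid | 342 ; Omar | -81 ; Ravi | 257 ; Bob | 254

Join each transactions row to its accounts via account_id.
Group joined rows by accounts.id; compute MIN(m.amount) per group.
  1: ids {1} → MIN(m.amount)=342
  2: ids {19, 20, 25} → MIN(m.amount)=-81
  3: ids {18} → MIN(m.amount)=257
  4: ids {2, 17, 23} → MIN(m.amount)=254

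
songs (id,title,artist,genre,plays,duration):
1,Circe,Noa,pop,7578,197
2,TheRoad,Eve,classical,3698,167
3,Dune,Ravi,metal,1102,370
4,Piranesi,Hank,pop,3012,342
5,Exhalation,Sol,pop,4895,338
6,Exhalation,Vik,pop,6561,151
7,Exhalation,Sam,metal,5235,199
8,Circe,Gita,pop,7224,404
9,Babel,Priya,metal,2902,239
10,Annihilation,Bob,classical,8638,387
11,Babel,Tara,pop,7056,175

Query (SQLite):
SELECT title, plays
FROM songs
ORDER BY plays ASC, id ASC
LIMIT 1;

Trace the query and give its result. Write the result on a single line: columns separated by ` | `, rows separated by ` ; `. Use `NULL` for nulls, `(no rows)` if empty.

Sort by plays asc, tiebreak id asc: (1102, id=3), (2902, id=9), (3012, id=4), (3698, id=2) …. Take first 1.

Dune | 1102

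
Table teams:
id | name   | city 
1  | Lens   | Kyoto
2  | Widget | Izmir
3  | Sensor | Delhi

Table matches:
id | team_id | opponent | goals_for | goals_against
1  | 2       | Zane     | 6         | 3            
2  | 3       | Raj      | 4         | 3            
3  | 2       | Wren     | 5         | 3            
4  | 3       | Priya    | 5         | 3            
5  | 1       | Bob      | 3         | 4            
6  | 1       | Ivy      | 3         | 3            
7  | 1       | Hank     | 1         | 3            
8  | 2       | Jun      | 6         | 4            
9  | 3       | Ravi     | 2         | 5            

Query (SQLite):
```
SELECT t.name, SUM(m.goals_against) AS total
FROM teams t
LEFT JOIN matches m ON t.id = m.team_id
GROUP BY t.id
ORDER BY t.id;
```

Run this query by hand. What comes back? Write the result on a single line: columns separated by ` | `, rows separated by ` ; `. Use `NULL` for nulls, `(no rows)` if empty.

LEFT JOIN keeps every teams row; unmatched ones get NULL for matches columns.
Group by teams.id and compute SUM(m.goals_against). SUM over an all-NULL group is NULL.
  1: ids {5, 6, 7} → SUM(m.goals_against)=10
  2: ids {1, 3, 8} → SUM(m.goals_against)=10
  3: ids {2, 4, 9} → SUM(m.goals_against)=11

Lens | 10 ; Widget | 10 ; Sensor | 11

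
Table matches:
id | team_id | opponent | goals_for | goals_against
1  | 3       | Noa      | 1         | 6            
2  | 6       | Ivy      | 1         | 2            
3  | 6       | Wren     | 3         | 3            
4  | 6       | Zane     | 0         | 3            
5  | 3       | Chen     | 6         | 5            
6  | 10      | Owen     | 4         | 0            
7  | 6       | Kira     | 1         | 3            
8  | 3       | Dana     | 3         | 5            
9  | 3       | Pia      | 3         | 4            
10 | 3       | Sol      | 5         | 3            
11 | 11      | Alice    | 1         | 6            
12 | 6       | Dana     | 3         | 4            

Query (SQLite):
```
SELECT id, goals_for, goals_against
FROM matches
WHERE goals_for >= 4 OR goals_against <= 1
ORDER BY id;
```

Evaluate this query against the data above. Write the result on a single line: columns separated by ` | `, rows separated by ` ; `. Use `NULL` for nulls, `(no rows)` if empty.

goals_for >= 4: ids {5, 6, 10}
goals_against <= 1: ids {6}
Combine with OR.

5 | 6 | 5 ; 6 | 4 | 0 ; 10 | 5 | 3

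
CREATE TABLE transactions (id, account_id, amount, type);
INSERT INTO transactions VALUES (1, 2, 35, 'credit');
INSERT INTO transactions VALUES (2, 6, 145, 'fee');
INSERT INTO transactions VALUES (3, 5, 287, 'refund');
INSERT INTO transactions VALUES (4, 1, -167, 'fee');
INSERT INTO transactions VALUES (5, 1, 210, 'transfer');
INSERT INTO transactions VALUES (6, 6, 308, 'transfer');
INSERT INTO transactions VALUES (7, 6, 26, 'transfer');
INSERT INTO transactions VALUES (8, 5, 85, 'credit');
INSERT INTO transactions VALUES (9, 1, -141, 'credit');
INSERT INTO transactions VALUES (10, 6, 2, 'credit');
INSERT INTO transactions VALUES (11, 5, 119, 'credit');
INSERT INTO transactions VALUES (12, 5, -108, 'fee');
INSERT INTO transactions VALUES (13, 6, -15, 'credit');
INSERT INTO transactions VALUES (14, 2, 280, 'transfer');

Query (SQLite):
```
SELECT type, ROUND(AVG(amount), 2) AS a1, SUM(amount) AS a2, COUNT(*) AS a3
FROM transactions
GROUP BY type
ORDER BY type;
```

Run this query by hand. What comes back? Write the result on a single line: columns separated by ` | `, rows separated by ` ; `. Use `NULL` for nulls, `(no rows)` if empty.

Group transactions by type.
Per group compute: ROUND(AVG(amount), 2), SUM(amount), COUNT(*).
  credit: ids {1, 8, 9, 10, 11, 13} → ROUND(AVG(amount), 2)=14.17, SUM(amount)=85, COUNT(*)=6
  fee: ids {2, 4, 12} → ROUND(AVG(amount), 2)=-43.33, SUM(amount)=-130, COUNT(*)=3
  refund: ids {3} → ROUND(AVG(amount), 2)=287, SUM(amount)=287, COUNT(*)=1
  transfer: ids {5, 6, 7, 14} → ROUND(AVG(amount), 2)=206, SUM(amount)=824, COUNT(*)=4

credit | 14.17 | 85 | 6 ; fee | -43.33 | -130 | 3 ; refund | 287 | 287 | 1 ; transfer | 206 | 824 | 4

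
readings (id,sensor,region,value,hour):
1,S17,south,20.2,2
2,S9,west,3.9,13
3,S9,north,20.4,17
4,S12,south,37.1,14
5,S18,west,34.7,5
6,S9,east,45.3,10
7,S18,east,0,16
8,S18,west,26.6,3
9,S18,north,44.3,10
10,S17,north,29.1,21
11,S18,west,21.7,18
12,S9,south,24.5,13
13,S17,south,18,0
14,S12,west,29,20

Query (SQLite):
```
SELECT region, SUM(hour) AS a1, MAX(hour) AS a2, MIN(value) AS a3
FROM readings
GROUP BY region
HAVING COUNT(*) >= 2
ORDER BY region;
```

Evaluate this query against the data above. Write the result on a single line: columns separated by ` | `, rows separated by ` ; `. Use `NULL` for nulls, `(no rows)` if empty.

east | 26 | 16 | 0 ; north | 48 | 21 | 20.4 ; south | 29 | 14 | 18 ; west | 59 | 20 | 3.9

Group readings by region.
Per group compute: SUM(hour), MAX(hour), MIN(value).
HAVING: drop groups with fewer than 2 rows.
  east: ids {6, 7} → SUM(hour)=26, MAX(hour)=16, MIN(value)=0
  north: ids {3, 9, 10} → SUM(hour)=48, MAX(hour)=21, MIN(value)=20.4
  south: ids {1, 4, 12, 13} → SUM(hour)=29, MAX(hour)=14, MIN(value)=18
  west: ids {2, 5, 8, 11, 14} → SUM(hour)=59, MAX(hour)=20, MIN(value)=3.9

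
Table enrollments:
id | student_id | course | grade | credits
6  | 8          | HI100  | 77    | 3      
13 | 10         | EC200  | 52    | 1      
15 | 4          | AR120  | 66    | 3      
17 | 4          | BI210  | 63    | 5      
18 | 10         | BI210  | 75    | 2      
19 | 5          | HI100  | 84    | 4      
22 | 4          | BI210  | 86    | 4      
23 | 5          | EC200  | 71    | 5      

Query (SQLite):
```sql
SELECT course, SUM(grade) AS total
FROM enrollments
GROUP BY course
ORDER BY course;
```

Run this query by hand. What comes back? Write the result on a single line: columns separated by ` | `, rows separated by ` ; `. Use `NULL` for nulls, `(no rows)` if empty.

AR120 | 66 ; BI210 | 224 ; EC200 | 123 ; HI100 | 161

Partition enrollments by course; compute SUM(grade) within each group.
  AR120: ids {15} → SUM(grade)=66
  BI210: ids {17, 18, 22} → SUM(grade)=224
  EC200: ids {13, 23} → SUM(grade)=123
  HI100: ids {6, 19} → SUM(grade)=161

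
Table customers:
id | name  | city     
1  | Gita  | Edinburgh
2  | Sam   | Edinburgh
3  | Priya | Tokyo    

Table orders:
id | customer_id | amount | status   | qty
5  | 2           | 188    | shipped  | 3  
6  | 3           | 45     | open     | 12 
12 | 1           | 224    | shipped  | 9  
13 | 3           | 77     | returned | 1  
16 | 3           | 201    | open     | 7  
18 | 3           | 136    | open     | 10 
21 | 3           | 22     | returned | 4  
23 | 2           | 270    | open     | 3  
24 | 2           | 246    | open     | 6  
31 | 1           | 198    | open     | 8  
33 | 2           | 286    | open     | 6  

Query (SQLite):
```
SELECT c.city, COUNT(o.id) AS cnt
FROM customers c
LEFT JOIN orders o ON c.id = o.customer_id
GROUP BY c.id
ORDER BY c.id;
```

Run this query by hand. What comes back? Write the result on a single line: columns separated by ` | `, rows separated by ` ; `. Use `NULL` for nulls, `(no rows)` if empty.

LEFT JOIN keeps every customers row; unmatched ones get NULL for orders columns.
Group by customers.id and compute COUNT(o.id). COUNT(col) of an all-NULL group is 0.
  1: ids {12, 31} → COUNT(o.id)=2
  2: ids {5, 23, 24, 33} → COUNT(o.id)=4
  3: ids {6, 13, 16, 18, 21} → COUNT(o.id)=5

Edinburgh | 2 ; Edinburgh | 4 ; Tokyo | 5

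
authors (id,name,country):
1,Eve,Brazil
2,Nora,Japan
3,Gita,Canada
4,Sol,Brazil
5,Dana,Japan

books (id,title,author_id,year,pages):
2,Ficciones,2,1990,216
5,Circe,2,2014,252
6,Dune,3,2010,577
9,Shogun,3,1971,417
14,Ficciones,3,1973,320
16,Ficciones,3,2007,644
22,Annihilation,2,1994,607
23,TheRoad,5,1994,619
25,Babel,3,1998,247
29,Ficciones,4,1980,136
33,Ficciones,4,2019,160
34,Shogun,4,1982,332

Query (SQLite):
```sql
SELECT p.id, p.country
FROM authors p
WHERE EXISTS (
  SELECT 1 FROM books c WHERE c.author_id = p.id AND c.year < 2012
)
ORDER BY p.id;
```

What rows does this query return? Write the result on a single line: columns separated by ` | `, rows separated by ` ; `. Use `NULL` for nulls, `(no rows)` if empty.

2 | Japan ; 3 | Canada ; 4 | Brazil ; 5 | Japan

For each authors row, check whether any books with matching author_id has year < 2012.
Keep rows where that is true.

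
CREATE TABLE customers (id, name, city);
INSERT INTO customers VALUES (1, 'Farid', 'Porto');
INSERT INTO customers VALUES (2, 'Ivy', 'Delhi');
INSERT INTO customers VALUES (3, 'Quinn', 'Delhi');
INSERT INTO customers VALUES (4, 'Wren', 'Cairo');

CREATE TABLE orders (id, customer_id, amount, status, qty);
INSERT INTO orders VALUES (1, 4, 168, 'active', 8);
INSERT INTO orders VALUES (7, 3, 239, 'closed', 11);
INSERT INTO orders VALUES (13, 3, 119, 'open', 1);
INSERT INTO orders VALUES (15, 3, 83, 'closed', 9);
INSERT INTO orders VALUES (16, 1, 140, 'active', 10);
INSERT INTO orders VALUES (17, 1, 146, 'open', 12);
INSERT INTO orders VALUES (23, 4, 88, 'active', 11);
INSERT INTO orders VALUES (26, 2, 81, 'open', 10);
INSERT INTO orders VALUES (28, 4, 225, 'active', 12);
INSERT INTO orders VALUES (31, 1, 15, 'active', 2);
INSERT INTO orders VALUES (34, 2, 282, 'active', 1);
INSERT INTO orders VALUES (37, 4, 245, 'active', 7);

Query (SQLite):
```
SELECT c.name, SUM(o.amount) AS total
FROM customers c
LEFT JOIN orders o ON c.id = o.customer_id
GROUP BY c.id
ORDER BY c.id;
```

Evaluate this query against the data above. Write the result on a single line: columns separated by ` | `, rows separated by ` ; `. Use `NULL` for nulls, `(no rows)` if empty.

Farid | 301 ; Ivy | 363 ; Quinn | 441 ; Wren | 726

LEFT JOIN keeps every customers row; unmatched ones get NULL for orders columns.
Group by customers.id and compute SUM(o.amount). SUM over an all-NULL group is NULL.
  1: ids {16, 17, 31} → SUM(o.amount)=301
  2: ids {26, 34} → SUM(o.amount)=363
  3: ids {7, 13, 15} → SUM(o.amount)=441
  4: ids {1, 23, 28, 37} → SUM(o.amount)=726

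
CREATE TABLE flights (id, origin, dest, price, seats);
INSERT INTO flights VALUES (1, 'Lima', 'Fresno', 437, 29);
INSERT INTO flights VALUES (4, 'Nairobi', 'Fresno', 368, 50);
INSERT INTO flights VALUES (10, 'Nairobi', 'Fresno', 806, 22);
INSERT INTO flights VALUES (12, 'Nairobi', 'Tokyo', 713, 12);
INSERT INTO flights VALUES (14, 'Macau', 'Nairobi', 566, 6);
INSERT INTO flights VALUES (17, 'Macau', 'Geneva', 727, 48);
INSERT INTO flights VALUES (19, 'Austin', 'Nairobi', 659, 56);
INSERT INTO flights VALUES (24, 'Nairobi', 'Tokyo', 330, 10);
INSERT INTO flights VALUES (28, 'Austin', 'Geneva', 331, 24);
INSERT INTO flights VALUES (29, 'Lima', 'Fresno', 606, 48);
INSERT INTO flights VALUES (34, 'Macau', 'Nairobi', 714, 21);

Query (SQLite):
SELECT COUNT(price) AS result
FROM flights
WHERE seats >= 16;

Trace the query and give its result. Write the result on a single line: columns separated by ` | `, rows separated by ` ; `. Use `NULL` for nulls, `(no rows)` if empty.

8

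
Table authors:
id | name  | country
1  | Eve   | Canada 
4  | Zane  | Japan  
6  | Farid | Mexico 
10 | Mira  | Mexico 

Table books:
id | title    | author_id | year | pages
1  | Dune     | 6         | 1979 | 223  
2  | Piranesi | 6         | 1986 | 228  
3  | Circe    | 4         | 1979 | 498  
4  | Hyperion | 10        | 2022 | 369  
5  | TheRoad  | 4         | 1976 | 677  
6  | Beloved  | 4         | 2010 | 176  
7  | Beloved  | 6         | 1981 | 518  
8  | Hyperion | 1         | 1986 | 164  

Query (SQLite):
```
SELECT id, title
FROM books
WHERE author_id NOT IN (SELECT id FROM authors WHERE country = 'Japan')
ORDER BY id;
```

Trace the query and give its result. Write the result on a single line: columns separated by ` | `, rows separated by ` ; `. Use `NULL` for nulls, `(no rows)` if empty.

1 | Dune ; 2 | Piranesi ; 4 | Hyperion ; 7 | Beloved ; 8 | Hyperion

Inner query: authors.id where country = 'Japan'.
Outer: keep books rows whose author_id is not in that set.
Inner query → {4}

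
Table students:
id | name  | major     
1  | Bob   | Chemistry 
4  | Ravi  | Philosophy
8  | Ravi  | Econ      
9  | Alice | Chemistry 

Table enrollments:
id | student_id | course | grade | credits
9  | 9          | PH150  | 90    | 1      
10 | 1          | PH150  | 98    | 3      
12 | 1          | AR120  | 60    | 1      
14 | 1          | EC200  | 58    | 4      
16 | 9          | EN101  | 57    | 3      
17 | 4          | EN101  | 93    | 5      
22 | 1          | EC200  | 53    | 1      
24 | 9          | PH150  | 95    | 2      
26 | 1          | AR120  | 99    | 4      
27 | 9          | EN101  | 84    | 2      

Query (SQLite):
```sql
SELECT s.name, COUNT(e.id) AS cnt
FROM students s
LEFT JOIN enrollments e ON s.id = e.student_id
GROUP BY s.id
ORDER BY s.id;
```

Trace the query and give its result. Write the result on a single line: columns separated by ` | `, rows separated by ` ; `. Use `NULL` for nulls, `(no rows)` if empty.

Bob | 5 ; Ravi | 1 ; Ravi | 0 ; Alice | 4

LEFT JOIN keeps every students row; unmatched ones get NULL for enrollments columns.
Group by students.id and compute COUNT(e.id). COUNT(col) of an all-NULL group is 0.
  1: ids {10, 12, 14, 22, 26} → COUNT(e.id)=5
  4: ids {17} → COUNT(e.id)=1
  8: ids {—} → COUNT(e.id)=0
  9: ids {9, 16, 24, 27} → COUNT(e.id)=4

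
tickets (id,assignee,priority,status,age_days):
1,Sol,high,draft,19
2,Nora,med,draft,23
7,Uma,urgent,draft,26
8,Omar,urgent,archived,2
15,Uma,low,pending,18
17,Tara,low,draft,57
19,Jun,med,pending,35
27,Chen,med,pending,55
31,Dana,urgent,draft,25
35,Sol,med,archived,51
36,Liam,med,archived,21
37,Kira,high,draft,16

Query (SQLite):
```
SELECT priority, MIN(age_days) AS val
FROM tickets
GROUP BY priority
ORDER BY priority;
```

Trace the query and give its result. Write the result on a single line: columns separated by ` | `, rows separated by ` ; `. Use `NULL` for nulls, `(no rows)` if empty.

Partition tickets by priority; compute MIN(age_days) within each group.
  high: ids {1, 37} → MIN(age_days)=16
  low: ids {15, 17} → MIN(age_days)=18
  med: ids {2, 19, 27, 35, 36} → MIN(age_days)=21
  urgent: ids {7, 8, 31} → MIN(age_days)=2

high | 16 ; low | 18 ; med | 21 ; urgent | 2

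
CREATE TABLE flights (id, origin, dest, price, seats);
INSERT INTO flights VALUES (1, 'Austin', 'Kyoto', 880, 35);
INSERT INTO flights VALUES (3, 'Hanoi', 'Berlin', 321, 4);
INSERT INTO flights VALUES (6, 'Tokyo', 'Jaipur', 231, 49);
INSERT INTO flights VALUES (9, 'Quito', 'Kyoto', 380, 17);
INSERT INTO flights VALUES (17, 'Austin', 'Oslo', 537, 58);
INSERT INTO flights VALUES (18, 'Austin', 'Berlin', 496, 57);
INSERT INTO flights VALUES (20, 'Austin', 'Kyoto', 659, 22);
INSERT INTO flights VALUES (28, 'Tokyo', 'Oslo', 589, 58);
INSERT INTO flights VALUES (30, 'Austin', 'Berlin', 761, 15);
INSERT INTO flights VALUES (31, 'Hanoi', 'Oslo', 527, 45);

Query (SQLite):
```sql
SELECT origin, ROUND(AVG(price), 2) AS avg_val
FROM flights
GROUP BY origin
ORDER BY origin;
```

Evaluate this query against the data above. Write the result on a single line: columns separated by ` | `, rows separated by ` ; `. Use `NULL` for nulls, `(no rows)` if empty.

Partition flights by origin; compute ROUND(AVG(price), 2) within each group.
  Austin: ids {1, 17, 18, 20, 30} → ROUND(AVG(price), 2)=666.6
  Hanoi: ids {3, 31} → ROUND(AVG(price), 2)=424
  Quito: ids {9} → ROUND(AVG(price), 2)=380
  Tokyo: ids {6, 28} → ROUND(AVG(price), 2)=410

Austin | 666.6 ; Hanoi | 424 ; Quito | 380 ; Tokyo | 410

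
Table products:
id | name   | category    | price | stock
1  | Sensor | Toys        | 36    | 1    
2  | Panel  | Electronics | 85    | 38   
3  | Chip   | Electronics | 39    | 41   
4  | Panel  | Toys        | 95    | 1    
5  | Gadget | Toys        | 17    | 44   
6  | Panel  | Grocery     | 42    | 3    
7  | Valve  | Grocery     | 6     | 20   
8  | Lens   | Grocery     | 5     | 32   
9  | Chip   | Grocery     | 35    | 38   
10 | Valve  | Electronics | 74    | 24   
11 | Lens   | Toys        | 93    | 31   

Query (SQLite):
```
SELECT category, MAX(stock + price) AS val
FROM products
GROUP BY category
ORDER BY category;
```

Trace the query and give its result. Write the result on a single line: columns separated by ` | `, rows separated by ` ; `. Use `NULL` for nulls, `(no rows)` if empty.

For each row compute stock + price.
Group by category; take MAX of the expression per group.
  Electronics: ids {2, 3, 10} → MAX(stock + price)=123
  Grocery: ids {6, 7, 8, 9} → MAX(stock + price)=73
  Toys: ids {1, 4, 5, 11} → MAX(stock + price)=124

Electronics | 123 ; Grocery | 73 ; Toys | 124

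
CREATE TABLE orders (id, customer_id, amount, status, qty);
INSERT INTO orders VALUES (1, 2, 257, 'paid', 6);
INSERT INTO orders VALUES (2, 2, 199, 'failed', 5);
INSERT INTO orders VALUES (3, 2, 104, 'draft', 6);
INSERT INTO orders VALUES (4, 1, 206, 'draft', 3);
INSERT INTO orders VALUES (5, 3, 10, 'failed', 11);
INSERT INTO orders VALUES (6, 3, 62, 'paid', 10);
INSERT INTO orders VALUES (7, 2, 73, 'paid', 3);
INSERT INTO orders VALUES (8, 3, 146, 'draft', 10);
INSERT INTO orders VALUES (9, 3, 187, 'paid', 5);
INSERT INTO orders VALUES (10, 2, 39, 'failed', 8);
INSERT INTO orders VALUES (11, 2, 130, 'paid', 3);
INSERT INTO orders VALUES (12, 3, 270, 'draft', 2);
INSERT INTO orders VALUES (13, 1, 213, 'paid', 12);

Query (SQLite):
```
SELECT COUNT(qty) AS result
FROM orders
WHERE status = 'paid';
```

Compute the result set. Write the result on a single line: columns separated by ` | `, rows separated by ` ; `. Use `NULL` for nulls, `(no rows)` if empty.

6

Rows where status='paid' → qty values: [6, 10, 3, 5, 3, 12].
COUNT(qty) counts non-NULL values → 6.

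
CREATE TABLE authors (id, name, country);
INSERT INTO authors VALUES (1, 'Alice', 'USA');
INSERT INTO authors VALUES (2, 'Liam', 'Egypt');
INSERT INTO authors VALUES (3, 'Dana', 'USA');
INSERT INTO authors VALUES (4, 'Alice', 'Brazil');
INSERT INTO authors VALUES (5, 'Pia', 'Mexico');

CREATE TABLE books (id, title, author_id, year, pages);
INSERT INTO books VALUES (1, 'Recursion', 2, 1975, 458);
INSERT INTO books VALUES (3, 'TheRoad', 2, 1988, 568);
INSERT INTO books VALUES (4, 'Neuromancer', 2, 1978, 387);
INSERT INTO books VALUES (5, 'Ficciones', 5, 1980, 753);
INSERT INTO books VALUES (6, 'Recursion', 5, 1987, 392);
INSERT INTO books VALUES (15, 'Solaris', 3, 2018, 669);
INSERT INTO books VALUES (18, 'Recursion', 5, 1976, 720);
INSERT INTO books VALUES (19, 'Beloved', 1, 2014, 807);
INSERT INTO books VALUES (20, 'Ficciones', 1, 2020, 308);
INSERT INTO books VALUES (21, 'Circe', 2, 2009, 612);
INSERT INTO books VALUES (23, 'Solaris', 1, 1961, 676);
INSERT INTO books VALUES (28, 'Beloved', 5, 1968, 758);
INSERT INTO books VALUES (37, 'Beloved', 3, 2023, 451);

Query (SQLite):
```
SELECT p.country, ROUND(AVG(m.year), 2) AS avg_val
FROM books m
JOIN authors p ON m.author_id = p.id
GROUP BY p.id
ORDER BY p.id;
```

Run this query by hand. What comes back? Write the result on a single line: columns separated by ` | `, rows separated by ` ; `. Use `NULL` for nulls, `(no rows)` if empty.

USA | 1998.33 ; Egypt | 1987.5 ; USA | 2020.5 ; Mexico | 1977.75

Join each books row to its authors via author_id.
Group joined rows by authors.id; compute ROUND(AVG(m.year), 2) per group.
  1: ids {19, 20, 23} → ROUND(AVG(m.year), 2)=1998.33
  2: ids {1, 3, 4, 21} → ROUND(AVG(m.year), 2)=1987.5
  3: ids {15, 37} → ROUND(AVG(m.year), 2)=2020.5
  5: ids {5, 6, 18, 28} → ROUND(AVG(m.year), 2)=1977.75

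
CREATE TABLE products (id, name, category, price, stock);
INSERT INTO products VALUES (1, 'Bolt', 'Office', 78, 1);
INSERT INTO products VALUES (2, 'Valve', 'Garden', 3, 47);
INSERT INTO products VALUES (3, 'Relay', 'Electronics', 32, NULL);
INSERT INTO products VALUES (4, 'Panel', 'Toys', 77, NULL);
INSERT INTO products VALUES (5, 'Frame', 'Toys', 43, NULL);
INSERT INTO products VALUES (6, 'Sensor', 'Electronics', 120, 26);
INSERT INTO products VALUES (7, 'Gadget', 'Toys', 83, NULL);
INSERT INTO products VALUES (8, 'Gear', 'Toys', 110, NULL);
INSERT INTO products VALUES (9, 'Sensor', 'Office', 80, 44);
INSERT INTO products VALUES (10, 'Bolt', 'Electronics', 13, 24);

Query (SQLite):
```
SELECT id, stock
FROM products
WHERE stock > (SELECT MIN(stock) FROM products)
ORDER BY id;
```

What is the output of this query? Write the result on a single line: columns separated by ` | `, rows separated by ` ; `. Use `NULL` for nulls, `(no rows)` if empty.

Scalar subquery: MIN(stock) over all products rows = 1.
Keep rows where stock > that value.

2 | 47 ; 6 | 26 ; 9 | 44 ; 10 | 24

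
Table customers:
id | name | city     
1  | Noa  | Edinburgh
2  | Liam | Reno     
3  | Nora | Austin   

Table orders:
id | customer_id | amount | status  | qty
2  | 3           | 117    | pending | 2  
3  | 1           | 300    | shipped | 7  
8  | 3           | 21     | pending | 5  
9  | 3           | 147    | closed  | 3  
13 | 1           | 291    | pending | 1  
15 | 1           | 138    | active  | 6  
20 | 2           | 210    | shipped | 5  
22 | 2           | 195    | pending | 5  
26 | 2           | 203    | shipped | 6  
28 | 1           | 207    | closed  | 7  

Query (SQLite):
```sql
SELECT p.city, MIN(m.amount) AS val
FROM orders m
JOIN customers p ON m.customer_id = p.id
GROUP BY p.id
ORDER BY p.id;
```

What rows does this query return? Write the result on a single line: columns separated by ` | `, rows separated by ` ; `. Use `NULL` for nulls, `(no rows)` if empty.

Edinburgh | 138 ; Reno | 195 ; Austin | 21

Join each orders row to its customers via customer_id.
Group joined rows by customers.id; compute MIN(m.amount) per group.
  1: ids {3, 13, 15, 28} → MIN(m.amount)=138
  2: ids {20, 22, 26} → MIN(m.amount)=195
  3: ids {2, 8, 9} → MIN(m.amount)=21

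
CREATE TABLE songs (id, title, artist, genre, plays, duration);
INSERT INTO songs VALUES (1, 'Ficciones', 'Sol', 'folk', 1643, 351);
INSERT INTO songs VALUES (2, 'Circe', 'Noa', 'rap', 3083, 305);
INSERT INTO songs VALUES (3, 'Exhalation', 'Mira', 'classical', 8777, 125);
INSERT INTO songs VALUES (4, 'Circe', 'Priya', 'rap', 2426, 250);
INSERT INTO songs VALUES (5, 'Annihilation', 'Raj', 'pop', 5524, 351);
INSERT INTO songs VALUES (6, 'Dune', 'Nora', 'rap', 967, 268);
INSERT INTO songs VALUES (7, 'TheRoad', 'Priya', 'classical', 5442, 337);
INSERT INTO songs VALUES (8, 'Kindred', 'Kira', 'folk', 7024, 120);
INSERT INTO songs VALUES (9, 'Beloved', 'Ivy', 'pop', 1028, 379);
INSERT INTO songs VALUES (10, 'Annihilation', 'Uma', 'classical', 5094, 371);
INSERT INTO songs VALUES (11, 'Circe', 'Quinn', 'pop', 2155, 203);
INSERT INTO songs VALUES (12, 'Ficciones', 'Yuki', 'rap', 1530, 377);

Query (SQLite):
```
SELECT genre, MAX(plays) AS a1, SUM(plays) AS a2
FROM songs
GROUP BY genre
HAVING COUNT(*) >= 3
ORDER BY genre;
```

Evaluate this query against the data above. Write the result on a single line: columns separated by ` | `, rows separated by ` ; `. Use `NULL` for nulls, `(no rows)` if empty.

Group songs by genre.
Per group compute: MAX(plays), SUM(plays).
HAVING: drop groups with fewer than 3 rows.
  classical: ids {3, 7, 10} → MAX(plays)=8777, SUM(plays)=19313
  folk: ids {1, 8} → MAX(plays)=7024, SUM(plays)=8667
  pop: ids {5, 9, 11} → MAX(plays)=5524, SUM(plays)=8707
  rap: ids {2, 4, 6, 12} → MAX(plays)=3083, SUM(plays)=8006

classical | 8777 | 19313 ; pop | 5524 | 8707 ; rap | 3083 | 8006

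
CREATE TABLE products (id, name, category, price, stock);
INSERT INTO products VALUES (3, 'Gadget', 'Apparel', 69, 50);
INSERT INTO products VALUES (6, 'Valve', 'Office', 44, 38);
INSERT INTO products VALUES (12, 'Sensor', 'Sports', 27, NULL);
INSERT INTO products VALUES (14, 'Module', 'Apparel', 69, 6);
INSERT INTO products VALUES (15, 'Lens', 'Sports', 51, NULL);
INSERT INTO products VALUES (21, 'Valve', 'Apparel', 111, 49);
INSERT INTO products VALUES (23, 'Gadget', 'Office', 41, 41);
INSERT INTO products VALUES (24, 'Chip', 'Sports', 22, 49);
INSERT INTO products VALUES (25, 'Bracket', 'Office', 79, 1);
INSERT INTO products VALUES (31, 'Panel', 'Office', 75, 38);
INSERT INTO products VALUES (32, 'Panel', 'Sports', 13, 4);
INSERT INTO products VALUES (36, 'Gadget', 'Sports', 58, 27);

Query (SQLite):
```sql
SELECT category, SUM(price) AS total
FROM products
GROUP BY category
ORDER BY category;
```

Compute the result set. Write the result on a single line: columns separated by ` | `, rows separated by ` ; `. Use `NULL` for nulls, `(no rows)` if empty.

Partition products by category; compute SUM(price) within each group.
  Apparel: ids {3, 14, 21} → SUM(price)=249
  Office: ids {6, 23, 25, 31} → SUM(price)=239
  Sports: ids {12, 15, 24, 32, 36} → SUM(price)=171

Apparel | 249 ; Office | 239 ; Sports | 171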